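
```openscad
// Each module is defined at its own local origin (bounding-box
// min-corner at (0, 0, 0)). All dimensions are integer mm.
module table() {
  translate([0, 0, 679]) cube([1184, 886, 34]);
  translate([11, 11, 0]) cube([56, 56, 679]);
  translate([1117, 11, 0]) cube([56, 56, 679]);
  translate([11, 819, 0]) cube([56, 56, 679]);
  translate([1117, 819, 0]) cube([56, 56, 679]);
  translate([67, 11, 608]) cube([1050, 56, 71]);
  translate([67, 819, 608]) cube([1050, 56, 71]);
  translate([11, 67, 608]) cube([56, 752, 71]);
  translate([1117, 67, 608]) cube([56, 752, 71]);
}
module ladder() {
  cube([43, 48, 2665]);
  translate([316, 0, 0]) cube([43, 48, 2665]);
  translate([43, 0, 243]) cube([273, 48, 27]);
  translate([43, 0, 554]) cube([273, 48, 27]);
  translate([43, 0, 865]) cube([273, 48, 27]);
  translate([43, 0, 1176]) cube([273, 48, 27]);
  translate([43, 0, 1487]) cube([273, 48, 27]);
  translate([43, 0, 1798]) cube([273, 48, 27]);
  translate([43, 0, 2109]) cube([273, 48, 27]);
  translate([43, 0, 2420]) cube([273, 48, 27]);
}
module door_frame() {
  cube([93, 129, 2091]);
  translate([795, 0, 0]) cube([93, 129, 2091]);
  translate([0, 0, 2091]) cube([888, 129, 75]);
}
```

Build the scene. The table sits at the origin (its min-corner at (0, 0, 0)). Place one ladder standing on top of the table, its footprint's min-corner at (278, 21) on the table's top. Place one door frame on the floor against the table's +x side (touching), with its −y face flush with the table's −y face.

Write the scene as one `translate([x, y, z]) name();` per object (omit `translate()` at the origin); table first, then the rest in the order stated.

table();
translate([278, 21, 713]) ladder();
translate([1184, 0, 0]) door_frame();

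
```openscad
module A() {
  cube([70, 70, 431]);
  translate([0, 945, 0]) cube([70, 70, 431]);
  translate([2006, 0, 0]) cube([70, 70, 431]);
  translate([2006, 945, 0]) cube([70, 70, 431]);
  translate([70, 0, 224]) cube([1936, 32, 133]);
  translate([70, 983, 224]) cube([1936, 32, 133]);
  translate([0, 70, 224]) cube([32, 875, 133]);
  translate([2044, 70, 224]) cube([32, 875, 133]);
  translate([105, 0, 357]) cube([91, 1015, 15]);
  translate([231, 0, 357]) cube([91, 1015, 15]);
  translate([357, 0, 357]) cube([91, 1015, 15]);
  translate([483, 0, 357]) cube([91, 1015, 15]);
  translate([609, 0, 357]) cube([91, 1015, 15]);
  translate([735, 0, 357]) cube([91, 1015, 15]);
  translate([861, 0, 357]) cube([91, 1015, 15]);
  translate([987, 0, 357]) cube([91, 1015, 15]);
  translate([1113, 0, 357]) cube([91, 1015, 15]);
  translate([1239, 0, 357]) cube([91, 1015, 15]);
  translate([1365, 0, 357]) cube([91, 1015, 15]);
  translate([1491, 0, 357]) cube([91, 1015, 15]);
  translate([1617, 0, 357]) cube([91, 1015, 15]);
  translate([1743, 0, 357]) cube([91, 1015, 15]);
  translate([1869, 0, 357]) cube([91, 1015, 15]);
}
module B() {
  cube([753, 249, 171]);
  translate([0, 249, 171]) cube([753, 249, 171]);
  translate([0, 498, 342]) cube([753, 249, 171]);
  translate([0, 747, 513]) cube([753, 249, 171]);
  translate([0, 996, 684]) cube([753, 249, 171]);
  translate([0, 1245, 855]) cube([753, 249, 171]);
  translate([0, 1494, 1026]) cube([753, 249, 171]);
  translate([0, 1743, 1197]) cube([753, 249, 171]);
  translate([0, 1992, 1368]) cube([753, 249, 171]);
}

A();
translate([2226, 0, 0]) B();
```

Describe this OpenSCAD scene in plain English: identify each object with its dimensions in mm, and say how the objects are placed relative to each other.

A is a bed frame 2076 mm long (x) by 1015 mm wide (y). Four 70×70 mm corner posts, 431 mm tall, at the corners of the footprint. Four rails of 32 mm thickness and 133 mm height run between adjacent posts with their undersides at z = 224 mm, their outer faces flush with the outside of the frame (the two x-running rails run between the posts' inner faces; the two y-running rails run between the posts' inner faces). 15 slats, each 91 mm wide (x) and 15 mm thick, lie across the top of the two x-running rails, running the full 1015 mm width of the frame in y; the slats are evenly spaced along x between the inner faces of the end posts with equal gaps (rounded down to the nearest mm) at the −x end and between each pair — any rounding remainder accumulates at the +x end.

B is a run of 9 identical solid stair steps. Each tread is 753×249 mm and each step block is 171 mm high. Step 1 rests on the floor; step k is offset from step 1 by (k−1)×249 mm in y and (k−1)×171 mm in z.

The staircase is on the floor beside the bed frame on its +x side.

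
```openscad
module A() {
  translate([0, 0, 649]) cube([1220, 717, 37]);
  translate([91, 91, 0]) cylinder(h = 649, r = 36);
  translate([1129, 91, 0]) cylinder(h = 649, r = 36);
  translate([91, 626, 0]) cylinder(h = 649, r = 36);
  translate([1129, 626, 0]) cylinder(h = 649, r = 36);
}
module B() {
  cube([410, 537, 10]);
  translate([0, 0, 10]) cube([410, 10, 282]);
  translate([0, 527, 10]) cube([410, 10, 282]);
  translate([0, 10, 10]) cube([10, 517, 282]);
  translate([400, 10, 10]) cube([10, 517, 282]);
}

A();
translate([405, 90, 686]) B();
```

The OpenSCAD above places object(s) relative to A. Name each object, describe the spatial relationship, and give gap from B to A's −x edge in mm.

The open box's min-x is at 405; the table's min-x is 0; gap = 405 mm.

A is a table. B is an open box. The open box is on top of the table, centred. The gap from the open box to the table's −x edge is 405 mm.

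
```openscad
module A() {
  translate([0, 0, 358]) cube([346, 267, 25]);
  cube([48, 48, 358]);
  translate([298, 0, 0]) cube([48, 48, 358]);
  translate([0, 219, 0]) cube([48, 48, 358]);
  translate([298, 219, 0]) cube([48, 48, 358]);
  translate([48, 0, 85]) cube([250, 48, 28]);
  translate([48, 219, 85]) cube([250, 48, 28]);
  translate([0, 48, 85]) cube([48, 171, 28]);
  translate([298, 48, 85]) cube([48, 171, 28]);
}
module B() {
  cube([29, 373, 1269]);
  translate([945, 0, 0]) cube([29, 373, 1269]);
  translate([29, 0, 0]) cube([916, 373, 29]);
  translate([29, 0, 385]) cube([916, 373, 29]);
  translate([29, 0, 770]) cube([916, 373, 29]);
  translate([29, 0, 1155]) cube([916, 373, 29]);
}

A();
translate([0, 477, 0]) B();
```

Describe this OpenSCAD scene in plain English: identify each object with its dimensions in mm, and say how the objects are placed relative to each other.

A is a four-legged stool. The seat is 346×267 mm, 25 mm thick, top at z = 383 mm. It stands on four square legs, each 48×48 mm in cross-section, from z = 0 to the seat underside, each flush with a corner of the seat. Four stretchers, 48 mm wide and 28 mm tall, connect adjacent legs with their undersides at z = 85 mm, each running between the inner faces of the legs it joins and aligned with the legs' outer faces on the other axis.

B is an open bookshelf. Two side panels, each 29 mm thick, 373 mm deep and 1269 mm tall, stand 974 mm apart (outside-to-outside). Between them sit 4 shelves, each 29 mm thick and 373 mm deep, spanning the full gap between the sides. The bottom shelf rests on the floor (its underside at z = 0) and the clear gap between one shelf's top and the next shelf's underside is 356 mm.

The bookshelf is on the floor beside the stool on its +y side.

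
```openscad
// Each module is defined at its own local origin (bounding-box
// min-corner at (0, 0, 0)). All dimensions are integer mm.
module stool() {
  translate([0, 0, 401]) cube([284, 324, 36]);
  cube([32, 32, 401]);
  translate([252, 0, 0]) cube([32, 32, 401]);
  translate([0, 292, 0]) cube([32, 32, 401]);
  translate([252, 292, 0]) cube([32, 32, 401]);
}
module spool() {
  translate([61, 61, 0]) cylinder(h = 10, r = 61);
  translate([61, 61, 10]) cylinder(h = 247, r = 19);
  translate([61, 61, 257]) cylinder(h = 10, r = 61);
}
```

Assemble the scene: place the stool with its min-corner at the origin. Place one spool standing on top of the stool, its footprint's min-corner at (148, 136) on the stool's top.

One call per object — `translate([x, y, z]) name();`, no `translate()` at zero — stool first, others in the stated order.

stool();
translate([148, 136, 437]) spool();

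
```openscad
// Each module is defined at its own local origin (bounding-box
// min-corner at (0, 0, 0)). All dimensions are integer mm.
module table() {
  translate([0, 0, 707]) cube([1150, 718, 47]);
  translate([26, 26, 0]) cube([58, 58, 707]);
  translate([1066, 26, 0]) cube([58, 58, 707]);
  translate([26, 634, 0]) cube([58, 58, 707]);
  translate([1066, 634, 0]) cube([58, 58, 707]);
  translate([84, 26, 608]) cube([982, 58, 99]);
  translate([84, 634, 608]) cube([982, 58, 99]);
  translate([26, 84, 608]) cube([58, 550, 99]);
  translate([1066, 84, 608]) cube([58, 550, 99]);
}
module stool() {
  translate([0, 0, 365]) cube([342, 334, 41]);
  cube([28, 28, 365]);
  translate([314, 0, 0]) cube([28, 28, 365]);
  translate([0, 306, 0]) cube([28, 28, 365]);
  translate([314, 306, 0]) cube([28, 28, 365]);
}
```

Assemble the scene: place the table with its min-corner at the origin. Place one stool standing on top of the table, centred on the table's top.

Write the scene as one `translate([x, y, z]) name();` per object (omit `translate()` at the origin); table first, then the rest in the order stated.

table();
translate([404, 192, 754]) stool();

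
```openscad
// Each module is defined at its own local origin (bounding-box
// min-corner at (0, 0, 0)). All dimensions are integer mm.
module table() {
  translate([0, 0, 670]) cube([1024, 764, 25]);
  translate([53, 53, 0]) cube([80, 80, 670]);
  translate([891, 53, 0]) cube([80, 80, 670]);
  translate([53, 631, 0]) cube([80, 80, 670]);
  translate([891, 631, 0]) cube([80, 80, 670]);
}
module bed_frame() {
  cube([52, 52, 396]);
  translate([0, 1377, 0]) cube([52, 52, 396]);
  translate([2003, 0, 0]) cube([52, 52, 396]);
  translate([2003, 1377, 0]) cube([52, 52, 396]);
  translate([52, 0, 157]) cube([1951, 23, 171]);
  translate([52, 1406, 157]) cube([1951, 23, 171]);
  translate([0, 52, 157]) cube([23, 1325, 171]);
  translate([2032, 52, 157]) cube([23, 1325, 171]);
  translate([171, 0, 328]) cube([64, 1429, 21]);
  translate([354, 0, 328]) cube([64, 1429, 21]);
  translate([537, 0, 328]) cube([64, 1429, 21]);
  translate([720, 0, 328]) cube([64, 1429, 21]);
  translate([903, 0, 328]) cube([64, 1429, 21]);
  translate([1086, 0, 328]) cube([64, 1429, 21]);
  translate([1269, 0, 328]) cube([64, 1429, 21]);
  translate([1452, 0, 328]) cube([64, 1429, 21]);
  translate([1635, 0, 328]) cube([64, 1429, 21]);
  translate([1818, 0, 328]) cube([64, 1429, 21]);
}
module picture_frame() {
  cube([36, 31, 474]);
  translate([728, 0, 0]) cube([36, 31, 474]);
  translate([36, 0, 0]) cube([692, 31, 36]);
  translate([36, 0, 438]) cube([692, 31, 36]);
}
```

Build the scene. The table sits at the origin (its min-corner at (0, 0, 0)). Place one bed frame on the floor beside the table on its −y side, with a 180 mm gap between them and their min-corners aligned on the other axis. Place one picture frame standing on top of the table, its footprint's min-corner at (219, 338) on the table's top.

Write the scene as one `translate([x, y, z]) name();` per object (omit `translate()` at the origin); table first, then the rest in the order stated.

table();
translate([0, -1609, 0]) bed_frame();
translate([219, 338, 695]) picture_frame();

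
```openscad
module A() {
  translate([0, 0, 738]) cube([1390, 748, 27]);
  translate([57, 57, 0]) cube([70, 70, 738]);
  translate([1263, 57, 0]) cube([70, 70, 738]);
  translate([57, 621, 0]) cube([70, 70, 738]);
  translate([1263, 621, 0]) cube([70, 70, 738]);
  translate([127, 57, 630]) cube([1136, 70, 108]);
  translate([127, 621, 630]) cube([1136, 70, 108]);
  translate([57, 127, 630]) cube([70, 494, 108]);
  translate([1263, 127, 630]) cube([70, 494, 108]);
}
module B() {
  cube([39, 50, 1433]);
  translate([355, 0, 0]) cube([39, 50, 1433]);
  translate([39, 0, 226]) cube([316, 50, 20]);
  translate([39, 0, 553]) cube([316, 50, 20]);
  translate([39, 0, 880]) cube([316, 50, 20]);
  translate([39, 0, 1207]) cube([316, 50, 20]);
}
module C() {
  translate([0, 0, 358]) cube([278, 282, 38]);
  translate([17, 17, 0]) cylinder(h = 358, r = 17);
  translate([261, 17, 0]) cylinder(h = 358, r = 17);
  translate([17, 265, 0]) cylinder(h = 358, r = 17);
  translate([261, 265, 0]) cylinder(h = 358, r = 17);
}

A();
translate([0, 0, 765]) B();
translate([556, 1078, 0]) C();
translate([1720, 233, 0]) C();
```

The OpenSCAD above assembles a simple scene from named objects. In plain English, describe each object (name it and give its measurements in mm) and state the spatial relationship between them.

A is a rectangular dining table. The top is 1390×748×27 mm with its upper surface at z = 765 mm. It stands on four 70×70 mm square legs, each inset 57 mm from the nearest pair of top edges, running from the floor to the underside of the top. Four apron rails, 70 mm thick and 108 mm tall, run between adjacent legs with their top edges flush with the underside of the top and their outer faces flush with the legs' outer faces.

B is a straight ladder. Two 39×50 mm vertical rails, 1433 mm tall, stand 394 mm apart (outside-to-outside) with their front faces coplanar on the −y side. 4 rungs, each 50 mm deep and 20 mm tall, span between the inner faces of the rails, front faces flush with the rails. The lowest rung's underside is at z = 226 mm and rungs are spaced 327 mm apart (underside to underside).

C is a simple wooden stool: a rectangular seat 278 mm (x) by 282 mm (y), 38 mm thick, top face at z = 396 mm, on four round legs, each 34 mm in diameter. The legs rest on z = 0, each leg's axis is inset half a diameter from the nearest pair of seat edges (so the leg's bounding box is flush with the corner).

The ladder is on top of the table. Two stools sit around the table at the +y, +x sides.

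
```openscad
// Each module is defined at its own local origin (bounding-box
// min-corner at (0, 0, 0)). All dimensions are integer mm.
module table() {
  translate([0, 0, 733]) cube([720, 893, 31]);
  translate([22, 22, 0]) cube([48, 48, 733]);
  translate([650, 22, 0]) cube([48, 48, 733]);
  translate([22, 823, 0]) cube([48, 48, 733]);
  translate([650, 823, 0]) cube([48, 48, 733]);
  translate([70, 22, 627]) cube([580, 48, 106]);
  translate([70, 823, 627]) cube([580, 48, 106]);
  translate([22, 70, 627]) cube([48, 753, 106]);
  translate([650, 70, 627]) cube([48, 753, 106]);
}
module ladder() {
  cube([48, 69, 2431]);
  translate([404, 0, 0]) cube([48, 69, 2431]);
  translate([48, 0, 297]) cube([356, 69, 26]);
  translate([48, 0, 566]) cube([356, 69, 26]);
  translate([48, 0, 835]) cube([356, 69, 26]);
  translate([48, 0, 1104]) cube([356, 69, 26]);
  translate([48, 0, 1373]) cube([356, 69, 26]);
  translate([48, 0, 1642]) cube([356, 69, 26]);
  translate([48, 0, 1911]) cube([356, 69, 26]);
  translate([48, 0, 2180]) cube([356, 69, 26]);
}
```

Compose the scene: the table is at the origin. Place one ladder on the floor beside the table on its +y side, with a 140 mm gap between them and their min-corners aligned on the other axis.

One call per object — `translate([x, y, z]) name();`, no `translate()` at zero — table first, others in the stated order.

table();
translate([0, 1033, 0]) ladder();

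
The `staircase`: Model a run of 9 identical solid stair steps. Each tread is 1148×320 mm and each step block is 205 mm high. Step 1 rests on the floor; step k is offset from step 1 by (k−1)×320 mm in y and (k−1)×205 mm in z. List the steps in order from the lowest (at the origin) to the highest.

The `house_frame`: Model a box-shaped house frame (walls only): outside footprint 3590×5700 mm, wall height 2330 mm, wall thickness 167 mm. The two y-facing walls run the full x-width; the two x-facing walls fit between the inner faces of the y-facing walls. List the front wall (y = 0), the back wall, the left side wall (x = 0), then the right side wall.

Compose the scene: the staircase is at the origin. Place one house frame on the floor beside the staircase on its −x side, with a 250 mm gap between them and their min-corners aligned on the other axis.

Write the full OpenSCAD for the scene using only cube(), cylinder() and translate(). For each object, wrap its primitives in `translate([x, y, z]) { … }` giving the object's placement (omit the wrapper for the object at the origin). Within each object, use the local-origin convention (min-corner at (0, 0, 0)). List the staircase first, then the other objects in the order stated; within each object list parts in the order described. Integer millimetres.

cube([1148, 320, 205]);
translate([0, 320, 205]) cube([1148, 320, 205]);
translate([0, 640, 410]) cube([1148, 320, 205]);
translate([0, 960, 615]) cube([1148, 320, 205]);
translate([0, 1280, 820]) cube([1148, 320, 205]);
translate([0, 1600, 1025]) cube([1148, 320, 205]);
translate([0, 1920, 1230]) cube([1148, 320, 205]);
translate([0, 2240, 1435]) cube([1148, 320, 205]);
translate([0, 2560, 1640]) cube([1148, 320, 205]);
translate([-3840, 0, 0]) {
  cube([3590, 167, 2330]);
  translate([0, 5533, 0]) cube([3590, 167, 2330]);
  translate([0, 167, 0]) cube([167, 5366, 2330]);
  translate([3423, 167, 0]) cube([167, 5366, 2330]);
}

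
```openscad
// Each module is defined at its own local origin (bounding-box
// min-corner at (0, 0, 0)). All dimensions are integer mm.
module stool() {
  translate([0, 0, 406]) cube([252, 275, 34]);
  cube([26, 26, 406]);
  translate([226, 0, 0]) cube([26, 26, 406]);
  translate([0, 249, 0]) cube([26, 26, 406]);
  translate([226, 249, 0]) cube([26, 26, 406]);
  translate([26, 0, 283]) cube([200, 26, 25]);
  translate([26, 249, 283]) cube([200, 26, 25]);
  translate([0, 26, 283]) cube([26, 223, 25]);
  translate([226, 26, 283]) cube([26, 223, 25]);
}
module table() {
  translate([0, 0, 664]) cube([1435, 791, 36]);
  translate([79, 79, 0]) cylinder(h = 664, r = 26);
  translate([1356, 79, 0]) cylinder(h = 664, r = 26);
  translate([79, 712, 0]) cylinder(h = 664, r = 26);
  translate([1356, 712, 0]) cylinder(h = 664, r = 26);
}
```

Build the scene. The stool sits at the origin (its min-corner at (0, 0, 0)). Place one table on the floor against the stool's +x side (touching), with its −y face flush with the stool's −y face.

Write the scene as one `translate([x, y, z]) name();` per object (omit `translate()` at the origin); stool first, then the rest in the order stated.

stool();
translate([252, 0, 0]) table();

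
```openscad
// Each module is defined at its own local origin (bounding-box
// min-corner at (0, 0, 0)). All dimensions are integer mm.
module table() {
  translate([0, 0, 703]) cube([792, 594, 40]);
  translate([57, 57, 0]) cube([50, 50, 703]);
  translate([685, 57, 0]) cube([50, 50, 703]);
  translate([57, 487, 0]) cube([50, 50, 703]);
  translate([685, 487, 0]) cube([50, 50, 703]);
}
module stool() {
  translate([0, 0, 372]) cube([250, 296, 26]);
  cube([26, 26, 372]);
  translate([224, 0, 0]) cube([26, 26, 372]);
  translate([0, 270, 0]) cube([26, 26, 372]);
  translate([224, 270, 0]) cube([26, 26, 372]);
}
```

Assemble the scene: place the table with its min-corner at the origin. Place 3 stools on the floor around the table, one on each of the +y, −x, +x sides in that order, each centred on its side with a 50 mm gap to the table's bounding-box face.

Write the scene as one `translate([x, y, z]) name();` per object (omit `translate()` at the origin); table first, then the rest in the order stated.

table();
translate([271, 644, 0]) stool();
translate([-300, 149, 0]) stool();
translate([842, 149, 0]) stool();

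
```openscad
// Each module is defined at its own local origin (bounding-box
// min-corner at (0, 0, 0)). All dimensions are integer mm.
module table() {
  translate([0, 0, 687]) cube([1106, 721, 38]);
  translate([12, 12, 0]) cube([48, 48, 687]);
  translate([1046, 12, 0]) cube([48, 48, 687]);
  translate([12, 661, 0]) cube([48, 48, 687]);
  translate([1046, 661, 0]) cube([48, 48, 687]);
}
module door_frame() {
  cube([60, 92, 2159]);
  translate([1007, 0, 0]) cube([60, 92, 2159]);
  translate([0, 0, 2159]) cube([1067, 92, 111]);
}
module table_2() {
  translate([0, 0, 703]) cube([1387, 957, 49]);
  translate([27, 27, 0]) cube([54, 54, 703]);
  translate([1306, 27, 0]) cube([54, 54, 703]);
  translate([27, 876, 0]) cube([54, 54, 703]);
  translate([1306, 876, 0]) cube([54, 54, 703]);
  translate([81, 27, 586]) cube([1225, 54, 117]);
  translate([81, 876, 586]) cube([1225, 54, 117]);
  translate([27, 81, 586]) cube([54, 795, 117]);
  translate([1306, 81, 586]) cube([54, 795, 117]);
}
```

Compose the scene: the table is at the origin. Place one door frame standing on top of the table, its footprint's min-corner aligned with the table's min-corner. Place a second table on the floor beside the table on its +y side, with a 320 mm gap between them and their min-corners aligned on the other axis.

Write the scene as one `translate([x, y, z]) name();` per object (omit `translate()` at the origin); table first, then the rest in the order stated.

table();
translate([0, 0, 725]) door_frame();
translate([0, 1041, 0]) table_2();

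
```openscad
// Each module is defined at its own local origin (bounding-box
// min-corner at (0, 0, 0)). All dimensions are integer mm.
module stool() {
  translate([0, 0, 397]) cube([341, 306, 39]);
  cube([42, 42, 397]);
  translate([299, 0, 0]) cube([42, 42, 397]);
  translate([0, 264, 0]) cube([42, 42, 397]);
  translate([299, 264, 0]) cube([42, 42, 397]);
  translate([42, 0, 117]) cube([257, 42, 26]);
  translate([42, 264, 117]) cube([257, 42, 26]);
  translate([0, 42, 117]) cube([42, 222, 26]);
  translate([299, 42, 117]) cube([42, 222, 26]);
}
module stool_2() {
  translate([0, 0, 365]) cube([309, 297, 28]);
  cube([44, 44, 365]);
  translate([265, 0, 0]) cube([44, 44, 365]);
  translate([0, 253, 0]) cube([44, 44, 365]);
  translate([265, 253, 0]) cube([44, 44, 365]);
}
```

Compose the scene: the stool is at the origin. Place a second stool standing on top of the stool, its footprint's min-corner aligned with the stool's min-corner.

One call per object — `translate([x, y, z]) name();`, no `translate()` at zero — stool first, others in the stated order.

stool();
translate([0, 0, 436]) stool_2();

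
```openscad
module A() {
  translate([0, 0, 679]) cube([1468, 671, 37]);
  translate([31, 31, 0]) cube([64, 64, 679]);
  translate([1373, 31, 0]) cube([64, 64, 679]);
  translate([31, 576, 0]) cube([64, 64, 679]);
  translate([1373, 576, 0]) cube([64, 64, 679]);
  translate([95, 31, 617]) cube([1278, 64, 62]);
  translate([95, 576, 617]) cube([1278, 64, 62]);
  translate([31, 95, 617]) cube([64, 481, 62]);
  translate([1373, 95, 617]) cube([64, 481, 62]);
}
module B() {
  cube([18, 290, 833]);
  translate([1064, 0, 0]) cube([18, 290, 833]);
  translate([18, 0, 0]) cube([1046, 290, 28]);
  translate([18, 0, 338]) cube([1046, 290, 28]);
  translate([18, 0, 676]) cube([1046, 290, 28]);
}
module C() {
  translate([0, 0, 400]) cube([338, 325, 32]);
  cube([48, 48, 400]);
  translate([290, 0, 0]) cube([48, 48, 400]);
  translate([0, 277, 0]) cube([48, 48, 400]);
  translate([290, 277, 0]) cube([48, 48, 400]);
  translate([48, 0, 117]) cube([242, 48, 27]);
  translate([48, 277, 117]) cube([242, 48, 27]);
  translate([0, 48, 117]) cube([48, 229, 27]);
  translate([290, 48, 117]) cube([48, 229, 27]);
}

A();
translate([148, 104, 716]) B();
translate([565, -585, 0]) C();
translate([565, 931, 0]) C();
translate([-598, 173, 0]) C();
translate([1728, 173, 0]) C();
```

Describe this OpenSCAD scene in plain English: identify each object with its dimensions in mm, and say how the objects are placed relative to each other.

A is a table: top 1468 mm (x) × 671 mm (y), 37 mm thick, upper face at z = 716 mm, on four 64×64 mm square legs, each inset 31 mm from the nearest pair of top edges, running from z = 0 to the bottom of the top. Four apron rails, 64 mm thick and 62 mm tall, run between adjacent legs with their top edges flush with the underside of the top and their outer faces flush with the legs' outer faces.

B is a bookshelf 1082 mm wide overall, 290 mm deep and 833 mm tall. The two sides are 18 mm thick vertical panels. 3 horizontal shelves of 28 mm thickness span between the inner faces of the sides; the lowest shelf sits on the floor and shelves are stacked with a clear vertical gap of 310 mm between each pair.

C is a simple wooden stool: a rectangular seat 338 mm (x) by 325 mm (y), 32 mm thick, top face at z = 432 mm, on four square legs, each 48×48 mm in cross-section. The legs rest on z = 0, each flush with a corner of the seat. Four stretchers, 48 mm wide and 27 mm tall, connect adjacent legs with their undersides at z = 117 mm, each running between the inner faces of the legs it joins and aligned with the legs' outer faces on the other axis.

The bookshelf is on top of the table. Four stools sit around the table at the −y, +y, −x, +x sides.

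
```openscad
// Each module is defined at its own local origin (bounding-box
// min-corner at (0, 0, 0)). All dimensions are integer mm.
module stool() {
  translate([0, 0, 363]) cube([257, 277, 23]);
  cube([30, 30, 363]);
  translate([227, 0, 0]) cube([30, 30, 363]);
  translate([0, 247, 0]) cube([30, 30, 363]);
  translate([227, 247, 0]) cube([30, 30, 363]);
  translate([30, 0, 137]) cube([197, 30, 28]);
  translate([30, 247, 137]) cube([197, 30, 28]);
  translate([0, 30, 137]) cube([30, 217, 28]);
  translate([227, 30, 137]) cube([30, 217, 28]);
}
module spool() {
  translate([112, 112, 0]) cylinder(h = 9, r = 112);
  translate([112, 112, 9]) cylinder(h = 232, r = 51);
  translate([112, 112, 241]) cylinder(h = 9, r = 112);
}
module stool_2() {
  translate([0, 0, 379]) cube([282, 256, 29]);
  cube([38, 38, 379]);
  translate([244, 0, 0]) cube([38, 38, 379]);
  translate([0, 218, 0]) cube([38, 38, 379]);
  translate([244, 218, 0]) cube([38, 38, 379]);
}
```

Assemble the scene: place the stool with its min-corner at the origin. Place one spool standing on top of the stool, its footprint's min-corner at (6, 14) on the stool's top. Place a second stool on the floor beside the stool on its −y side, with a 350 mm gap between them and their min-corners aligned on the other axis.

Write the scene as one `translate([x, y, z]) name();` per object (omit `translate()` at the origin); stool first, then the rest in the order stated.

stool();
translate([6, 14, 386]) spool();
translate([0, -606, 0]) stool_2();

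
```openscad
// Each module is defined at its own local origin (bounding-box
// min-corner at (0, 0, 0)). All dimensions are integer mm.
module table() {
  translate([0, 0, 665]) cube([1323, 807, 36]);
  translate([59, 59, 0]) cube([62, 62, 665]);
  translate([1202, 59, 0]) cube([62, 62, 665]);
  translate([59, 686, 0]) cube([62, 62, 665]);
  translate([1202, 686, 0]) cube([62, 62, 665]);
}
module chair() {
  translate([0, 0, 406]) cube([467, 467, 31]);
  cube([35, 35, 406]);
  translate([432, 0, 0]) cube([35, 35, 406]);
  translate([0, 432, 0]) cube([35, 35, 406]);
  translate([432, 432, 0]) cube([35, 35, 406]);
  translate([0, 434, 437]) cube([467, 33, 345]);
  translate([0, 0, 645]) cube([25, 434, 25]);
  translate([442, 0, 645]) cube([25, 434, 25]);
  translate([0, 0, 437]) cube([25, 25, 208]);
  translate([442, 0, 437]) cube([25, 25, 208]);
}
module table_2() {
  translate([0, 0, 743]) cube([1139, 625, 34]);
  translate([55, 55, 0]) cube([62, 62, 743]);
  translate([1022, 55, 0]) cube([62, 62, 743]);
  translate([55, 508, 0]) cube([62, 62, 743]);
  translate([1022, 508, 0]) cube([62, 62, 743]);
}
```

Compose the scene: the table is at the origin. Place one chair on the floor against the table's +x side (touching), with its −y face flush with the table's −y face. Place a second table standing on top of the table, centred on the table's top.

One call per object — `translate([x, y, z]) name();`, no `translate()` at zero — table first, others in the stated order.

table();
translate([1323, 0, 0]) chair();
translate([92, 91, 701]) table_2();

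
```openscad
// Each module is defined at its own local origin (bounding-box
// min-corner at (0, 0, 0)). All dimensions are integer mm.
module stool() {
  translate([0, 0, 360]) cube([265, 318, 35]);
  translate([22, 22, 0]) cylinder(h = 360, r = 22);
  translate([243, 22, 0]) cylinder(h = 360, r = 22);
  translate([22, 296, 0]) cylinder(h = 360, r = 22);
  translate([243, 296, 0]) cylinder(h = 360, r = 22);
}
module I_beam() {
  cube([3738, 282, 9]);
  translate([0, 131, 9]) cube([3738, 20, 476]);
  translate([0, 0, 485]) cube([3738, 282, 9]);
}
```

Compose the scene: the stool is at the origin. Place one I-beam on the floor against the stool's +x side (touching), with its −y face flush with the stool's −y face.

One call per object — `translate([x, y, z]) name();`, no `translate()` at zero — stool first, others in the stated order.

stool();
translate([265, 0, 0]) I_beam();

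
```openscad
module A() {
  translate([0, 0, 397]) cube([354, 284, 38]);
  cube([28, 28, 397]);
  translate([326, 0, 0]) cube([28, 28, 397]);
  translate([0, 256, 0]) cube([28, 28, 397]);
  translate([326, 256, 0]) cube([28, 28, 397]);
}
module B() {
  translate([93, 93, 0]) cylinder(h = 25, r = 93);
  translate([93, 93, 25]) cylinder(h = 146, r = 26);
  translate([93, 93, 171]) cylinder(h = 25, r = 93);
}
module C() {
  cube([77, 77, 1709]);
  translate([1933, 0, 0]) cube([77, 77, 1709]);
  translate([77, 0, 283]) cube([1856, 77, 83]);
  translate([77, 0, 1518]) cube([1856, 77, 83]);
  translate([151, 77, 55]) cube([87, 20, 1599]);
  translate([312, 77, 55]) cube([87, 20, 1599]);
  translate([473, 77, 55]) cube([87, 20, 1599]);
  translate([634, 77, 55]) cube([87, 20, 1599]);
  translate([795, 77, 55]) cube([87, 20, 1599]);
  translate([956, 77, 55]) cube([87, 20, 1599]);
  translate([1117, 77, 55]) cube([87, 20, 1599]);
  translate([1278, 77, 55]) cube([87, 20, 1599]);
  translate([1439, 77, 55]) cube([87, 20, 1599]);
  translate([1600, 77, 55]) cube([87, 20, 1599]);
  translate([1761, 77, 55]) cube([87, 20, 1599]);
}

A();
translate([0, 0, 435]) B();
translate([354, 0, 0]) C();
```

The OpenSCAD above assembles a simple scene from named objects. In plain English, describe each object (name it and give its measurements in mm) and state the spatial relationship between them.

A is a simple wooden stool: a rectangular seat 354 mm (x) by 284 mm (y), 38 mm thick, top face at z = 435 mm, on four square legs, each 28×28 mm in cross-section. The legs rest on z = 0, each flush with a corner of the seat.

B is a spool: two coaxial disc flanges of radius 93 mm and thickness 25 mm, joined by a core cylinder of radius 26 mm and height 146 mm. The lower flange rests on z = 0 and the three cylinders share a vertical axis.

C is a fence section. Two 77×77 mm posts, 1709 mm tall, stand on the floor with a clear span of 1856 mm between their inner faces. Two horizontal rails of 77×83 mm section span the gap between the posts with their undersides at z = 283 mm and z = 1518 mm, flush with the posts' −y face. 11 pickets, each 87 mm wide, 20 mm thick and 1599 mm tall, are fixed to the +y face of the rails with their bottoms at z = 55 mm, evenly spaced across the span with equal gaps (rounded down to the nearest mm) at the −x end and between each pair — any rounding remainder accumulates at the +x end.

The spool is on top of the stool. The fence section is against the stool's +x side, with their −y faces flush.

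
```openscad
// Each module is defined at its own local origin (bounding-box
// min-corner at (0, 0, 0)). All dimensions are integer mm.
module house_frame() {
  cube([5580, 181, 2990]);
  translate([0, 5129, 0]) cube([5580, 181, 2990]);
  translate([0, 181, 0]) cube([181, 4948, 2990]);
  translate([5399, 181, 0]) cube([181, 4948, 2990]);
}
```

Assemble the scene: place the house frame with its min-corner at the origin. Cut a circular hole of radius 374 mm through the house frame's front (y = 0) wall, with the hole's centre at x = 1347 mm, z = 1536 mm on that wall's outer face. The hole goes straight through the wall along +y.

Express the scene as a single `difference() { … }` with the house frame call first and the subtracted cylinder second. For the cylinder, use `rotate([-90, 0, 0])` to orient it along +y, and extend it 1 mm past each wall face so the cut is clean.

difference() {
  house_frame();
  translate([1347, -1, 1536]) rotate([-90, 0, 0]) cylinder(h = 183, r = 374);
}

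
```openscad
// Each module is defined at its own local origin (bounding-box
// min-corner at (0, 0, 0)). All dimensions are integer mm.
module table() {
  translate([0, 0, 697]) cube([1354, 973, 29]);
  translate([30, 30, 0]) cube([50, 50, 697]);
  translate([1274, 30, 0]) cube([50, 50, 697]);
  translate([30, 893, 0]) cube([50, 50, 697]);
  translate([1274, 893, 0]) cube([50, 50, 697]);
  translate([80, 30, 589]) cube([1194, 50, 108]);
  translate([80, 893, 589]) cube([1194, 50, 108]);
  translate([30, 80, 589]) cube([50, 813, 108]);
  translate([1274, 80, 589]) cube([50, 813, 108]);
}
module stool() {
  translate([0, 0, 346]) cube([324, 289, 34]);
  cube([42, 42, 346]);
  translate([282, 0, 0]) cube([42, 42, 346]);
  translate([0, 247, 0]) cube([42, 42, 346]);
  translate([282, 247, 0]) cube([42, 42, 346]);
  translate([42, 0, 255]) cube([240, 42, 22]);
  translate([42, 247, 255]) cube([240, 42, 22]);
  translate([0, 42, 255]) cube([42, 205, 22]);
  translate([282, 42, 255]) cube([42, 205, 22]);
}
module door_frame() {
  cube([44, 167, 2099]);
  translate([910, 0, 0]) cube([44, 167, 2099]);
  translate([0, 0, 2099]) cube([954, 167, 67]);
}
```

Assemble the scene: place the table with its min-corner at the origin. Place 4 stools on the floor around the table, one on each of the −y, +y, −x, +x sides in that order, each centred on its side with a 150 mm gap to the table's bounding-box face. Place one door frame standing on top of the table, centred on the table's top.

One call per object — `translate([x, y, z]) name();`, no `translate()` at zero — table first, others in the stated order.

table();
translate([515, -439, 0]) stool();
translate([515, 1123, 0]) stool();
translate([-474, 342, 0]) stool();
translate([1504, 342, 0]) stool();
translate([200, 403, 726]) door_frame();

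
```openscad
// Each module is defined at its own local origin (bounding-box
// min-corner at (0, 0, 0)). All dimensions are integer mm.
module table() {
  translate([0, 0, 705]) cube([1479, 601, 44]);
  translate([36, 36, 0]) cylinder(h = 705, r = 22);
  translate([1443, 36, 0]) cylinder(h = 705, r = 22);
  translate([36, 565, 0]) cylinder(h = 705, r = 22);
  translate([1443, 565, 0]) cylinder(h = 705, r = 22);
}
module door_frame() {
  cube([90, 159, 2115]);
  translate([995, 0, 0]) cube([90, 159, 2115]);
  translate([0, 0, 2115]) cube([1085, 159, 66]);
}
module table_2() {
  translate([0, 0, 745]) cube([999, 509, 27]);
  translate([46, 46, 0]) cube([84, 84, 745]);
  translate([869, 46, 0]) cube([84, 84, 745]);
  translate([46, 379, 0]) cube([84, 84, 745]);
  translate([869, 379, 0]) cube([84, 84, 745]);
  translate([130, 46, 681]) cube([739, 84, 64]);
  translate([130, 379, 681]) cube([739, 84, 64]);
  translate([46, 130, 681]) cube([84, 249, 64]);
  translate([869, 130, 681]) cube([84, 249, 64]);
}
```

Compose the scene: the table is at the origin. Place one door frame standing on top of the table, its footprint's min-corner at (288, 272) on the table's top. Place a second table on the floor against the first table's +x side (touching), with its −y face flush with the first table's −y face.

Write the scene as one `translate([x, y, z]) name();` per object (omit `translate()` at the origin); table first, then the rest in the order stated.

table();
translate([288, 272, 749]) door_frame();
translate([1479, 0, 0]) table_2();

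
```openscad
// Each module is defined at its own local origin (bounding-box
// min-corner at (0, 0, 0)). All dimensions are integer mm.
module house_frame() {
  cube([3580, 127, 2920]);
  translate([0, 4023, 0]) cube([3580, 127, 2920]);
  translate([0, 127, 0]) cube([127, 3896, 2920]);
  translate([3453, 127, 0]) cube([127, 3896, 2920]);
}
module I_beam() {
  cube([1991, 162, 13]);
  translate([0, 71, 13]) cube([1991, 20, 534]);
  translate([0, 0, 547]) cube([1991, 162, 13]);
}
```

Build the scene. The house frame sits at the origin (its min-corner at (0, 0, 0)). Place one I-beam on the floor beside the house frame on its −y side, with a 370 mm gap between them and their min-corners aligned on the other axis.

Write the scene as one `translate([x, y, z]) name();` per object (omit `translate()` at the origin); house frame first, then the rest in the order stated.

house_frame();
translate([0, -532, 0]) I_beam();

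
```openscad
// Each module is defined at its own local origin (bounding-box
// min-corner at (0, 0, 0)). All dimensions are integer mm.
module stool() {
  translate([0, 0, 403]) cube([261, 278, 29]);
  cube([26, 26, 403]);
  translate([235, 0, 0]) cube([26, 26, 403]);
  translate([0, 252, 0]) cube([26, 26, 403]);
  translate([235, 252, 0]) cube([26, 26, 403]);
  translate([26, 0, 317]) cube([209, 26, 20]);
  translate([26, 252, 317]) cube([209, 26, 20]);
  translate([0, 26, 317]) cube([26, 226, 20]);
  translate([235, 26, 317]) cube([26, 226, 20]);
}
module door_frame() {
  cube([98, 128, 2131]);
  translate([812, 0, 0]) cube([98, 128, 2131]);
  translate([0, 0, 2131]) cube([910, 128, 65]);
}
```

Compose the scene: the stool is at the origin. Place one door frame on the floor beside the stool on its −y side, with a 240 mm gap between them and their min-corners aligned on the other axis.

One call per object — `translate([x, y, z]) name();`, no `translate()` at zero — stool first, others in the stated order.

stool();
translate([0, -368, 0]) door_frame();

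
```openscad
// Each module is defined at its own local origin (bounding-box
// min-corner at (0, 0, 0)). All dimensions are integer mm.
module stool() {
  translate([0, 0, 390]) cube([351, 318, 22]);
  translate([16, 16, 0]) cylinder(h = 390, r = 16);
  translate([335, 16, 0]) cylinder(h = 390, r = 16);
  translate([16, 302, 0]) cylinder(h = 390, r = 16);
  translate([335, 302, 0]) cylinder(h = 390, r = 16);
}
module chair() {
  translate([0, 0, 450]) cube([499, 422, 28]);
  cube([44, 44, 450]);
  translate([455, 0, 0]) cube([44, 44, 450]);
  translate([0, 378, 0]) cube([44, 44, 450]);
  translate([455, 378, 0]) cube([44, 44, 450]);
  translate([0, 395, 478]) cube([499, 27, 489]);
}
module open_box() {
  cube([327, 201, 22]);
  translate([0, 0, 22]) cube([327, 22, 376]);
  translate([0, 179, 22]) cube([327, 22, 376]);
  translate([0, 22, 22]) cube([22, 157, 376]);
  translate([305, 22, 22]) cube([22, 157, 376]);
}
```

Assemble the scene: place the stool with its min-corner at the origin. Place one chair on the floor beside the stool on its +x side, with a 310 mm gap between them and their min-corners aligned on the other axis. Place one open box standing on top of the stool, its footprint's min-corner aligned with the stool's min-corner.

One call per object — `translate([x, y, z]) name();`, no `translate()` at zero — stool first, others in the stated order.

stool();
translate([661, 0, 0]) chair();
translate([0, 0, 412]) open_box();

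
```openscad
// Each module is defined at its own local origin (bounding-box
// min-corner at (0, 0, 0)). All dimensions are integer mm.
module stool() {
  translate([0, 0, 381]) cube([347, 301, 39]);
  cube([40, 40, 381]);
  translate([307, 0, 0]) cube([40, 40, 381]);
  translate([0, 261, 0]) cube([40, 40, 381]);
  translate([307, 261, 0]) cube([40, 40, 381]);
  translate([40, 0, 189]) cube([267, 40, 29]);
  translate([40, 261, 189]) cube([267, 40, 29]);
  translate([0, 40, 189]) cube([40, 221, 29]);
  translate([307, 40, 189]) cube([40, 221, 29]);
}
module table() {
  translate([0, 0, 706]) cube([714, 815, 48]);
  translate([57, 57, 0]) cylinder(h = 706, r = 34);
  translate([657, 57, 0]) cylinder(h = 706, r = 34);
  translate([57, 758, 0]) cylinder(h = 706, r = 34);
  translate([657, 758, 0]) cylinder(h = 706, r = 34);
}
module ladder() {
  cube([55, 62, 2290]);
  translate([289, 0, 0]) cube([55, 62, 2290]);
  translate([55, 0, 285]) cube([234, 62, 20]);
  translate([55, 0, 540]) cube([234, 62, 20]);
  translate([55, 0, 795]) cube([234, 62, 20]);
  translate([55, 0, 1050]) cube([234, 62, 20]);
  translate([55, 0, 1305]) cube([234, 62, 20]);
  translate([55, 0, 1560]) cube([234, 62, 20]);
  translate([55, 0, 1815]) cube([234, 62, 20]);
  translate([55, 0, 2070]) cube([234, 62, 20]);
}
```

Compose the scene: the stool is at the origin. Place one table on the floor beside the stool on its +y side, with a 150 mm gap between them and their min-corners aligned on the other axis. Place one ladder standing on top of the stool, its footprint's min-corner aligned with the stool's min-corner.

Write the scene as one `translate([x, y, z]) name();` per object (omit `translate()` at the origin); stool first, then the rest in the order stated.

stool();
translate([0, 451, 0]) table();
translate([0, 0, 420]) ladder();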